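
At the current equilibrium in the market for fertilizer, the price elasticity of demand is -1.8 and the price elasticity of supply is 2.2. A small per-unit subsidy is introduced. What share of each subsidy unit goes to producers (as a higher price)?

For a small subsidy around the equilibrium, the benefit split depends on the relative slopes, which at a point are proportional to the elasticities.
Buyer share = εs/(εs + |εd|) = 2.2/(2.2 + 1.8) = 0.55; seller share = |εd|/(εs + |εd|) = 0.45.
So producers capture 0.45 of the subsidy.

Producer share = 0.45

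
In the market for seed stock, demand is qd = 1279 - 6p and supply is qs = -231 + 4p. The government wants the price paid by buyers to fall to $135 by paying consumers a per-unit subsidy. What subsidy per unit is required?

Required subsidy s = $40 per unit

At a buyer price of 135, quantity demanded is 1279 − 6·135 = 469.
Sellers supply 469 only when they receive ps with -231 + 4·ps = 469, i.e. ps = 175.
s = ps − pb = 175 − 135 = 40.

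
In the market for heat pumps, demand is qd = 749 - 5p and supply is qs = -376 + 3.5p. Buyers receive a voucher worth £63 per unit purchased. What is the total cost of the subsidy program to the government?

Government cost = 232344/17

Pre-subsidy: 749 - 5p = -376 + 3.5p gives p* = 2250/17, q* = 1483/17.
With the rebate, buyers effectively pay pb = ps − 63, where ps is the price sellers receive.
Demand in terms of ps becomes qd = 749 − 5(ps − 63) = 1064 - 5ps. Setting this equal to supply: 1064 - 5ps = -376 + 3.5ps, so ps = 2880/17.
Buyers pay pb = 2880/17 − 63 = 1809/17; q' = -376 + 3.5·(2880/17) = 3688/17.
Government outlay = subsidy × quantity = 63 × 3688/17 = 232344/17.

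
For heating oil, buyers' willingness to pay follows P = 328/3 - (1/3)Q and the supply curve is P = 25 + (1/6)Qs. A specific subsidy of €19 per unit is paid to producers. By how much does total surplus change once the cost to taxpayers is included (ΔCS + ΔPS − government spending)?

Pre-subsidy: 328/3 - (1/3)Q = 25 + (1/6)Q gives Q* = 506/3 and P* = 478/9.
With the subsidy, sellers receive Ps = Pb + 19 for each unit, where Pb is the price buyers pay.
On the curves, Pb = 328/3 - (1/3)Q and Ps = 25 + (1/6)Q; the wedge Ps − Pb = 19 gives 25 + (1/6)Q − (328/3 - (1/3)Q) = 19, so Q' = 620/3.
Then Pb = 328/3 − (1/3)·(620/3) = 364/9 and Ps = 25 + (1/6)·(620/3) = 535/9.
ΔCS = ½(506/3 + 620/3)(478/9 − 364/9) = 21394/9; ΔPS = ½(506/3 + 620/3)(535/9 − 478/9) = 10697/9.
Government spending = 19 × 620/3 = 11780/3.
Net change = 21394/9 + 10697/9 − 11780/3 = -361. The loss equals the DWL triangle ½·19·38.

Net change in total surplus = -€361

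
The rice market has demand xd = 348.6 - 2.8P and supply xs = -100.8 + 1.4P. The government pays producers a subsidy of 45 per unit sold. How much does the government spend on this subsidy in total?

Government cost = 4095

Pre-subsidy: 348.6 - 2.8P = -100.8 + 1.4P gives P* = 107, x* = 49.
With the subsidy, sellers receive Ps = Pb + 45 for each unit, where Pb is the price buyers pay.
Supply in terms of Pb becomes xs = -100.8 + 1.4(Pb + 45) = -37.8 + 1.4Pb. Setting this equal to demand: 348.6 - 2.8Pb = -37.8 + 1.4Pb, so Pb = 92.
Sellers receive Ps = 92 + 45 = 137; x' = 348.6 − 2.8·92 = 91.
Government outlay = subsidy × quantity = 45 × 91 = 4095.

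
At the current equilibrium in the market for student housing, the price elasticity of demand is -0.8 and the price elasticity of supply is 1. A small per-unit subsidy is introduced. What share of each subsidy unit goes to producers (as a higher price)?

Producer share = 4/9

For a small subsidy around the equilibrium, the benefit split depends on the relative slopes, which at a point are proportional to the elasticities.
Buyer share = εs/(εs + |εd|) = 1/(1 + 0.8) = 5/9; seller share = |εd|/(εs + |εd|) = 4/9.
So producers capture 4/9 of the subsidy.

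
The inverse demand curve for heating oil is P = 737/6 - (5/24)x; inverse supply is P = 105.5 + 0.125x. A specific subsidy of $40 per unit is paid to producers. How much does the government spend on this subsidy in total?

Pre-subsidy: 737/6 - (5/24)x = 105.5 + 0.125x gives x* = 52 and P* = 112.
With the subsidy, sellers receive Ps = Pb + 40 for each unit, where Pb is the price buyers pay.
On the curves, Pb = 737/6 - (5/24)x and Ps = 105.5 + 0.125x; the wedge Ps − Pb = 40 gives 105.5 + 0.125x − (737/6 - (5/24)x) = 40, so x' = 172.
Then Pb = 737/6 − (5/24)·172 = 87 and Ps = 105.5 + 0.125·172 = 127.
Government outlay = subsidy × quantity = 40 × 172 = 6880.

Government cost = $6880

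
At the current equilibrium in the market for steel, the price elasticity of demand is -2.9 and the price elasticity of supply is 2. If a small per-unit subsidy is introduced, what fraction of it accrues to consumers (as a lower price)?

For a small subsidy around the equilibrium, the benefit split depends on the relative slopes, which at a point are proportional to the elasticities.
Buyer share = εs/(εs + |εd|) = 2/(2 + 2.9) = 20/49; seller share = |εd|/(εs + |εd|) = 29/49.

Consumer share = 20/49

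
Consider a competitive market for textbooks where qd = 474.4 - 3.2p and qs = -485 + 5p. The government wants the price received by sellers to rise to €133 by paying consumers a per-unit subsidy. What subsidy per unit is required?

Required subsidy s = €41 per unit

At a seller price of 133, quantity supplied is -485 + 5·133 = 180.
Buyers absorb 180 only when they pay pb with 474.4 − 3.2·pb = 180, i.e. pb = 92.
s = ps − pb = 133 − 92 = 41.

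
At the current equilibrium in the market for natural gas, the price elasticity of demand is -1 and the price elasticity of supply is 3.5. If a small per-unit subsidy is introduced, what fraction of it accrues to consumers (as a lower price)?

Consumer share = 7/9

For a small subsidy around the equilibrium, the benefit split depends on the relative slopes, which at a point are proportional to the elasticities.
Buyer share = εs/(εs + |εd|) = 3.5/(3.5 + 1) = 7/9; seller share = |εd|/(εs + |εd|) = 2/9.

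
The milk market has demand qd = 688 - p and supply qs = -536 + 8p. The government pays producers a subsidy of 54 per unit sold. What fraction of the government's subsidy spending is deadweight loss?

Pre-subsidy: 688 - p = -536 + 8p gives p* = 136, q* = 552.
With the subsidy, sellers receive ps = pb + 54 for each unit, where pb is the price buyers pay.
Supply in terms of pb becomes qs = -536 + 8(pb + 54) = -104 + 8pb. Setting this equal to demand: 688 - pb = -104 + 8pb, so pb = 88.
Sellers receive ps = 88 + 54 = 142; q' = 688 − 1·88 = 600.
ΔCS = ½(552 + 600)(136 − 88) = 27648; ΔPS = ½(552 + 600)(142 − 136) = 3456.
Government spending = 54 × 600 = 32400.
DWL = ½ × 54 × (600 − 552) = 1296; fraction = 1296 / 32400 = 0.04.

DWL / government spending = 0.04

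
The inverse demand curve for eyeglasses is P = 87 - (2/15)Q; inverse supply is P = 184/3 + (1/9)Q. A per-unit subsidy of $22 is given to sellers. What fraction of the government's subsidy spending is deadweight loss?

DWL / government spending = 3/13

Pre-subsidy: 87 - (2/15)Q = 184/3 + (1/9)Q gives Q* = 105 and P* = 73.
With the subsidy, sellers receive Ps = Pb + 22 for each unit, where Pb is the price buyers pay.
On the curves, Pb = 87 - (2/15)Q and Ps = 184/3 + (1/9)Q; the wedge Ps − Pb = 22 gives 184/3 + (1/9)Q − (87 - (2/15)Q) = 22, so Q' = 195.
Then Pb = 87 − (2/15)·195 = 61 and Ps = 184/3 + (1/9)·195 = 83.
ΔCS = ½(105 + 195)(73 − 61) = 1800; ΔPS = ½(105 + 195)(83 − 73) = 1500.
Government spending = 22 × 195 = 4290.
DWL = ½ × 22 × (195 − 105) = 990; fraction = 990 / 4290 = 3/13.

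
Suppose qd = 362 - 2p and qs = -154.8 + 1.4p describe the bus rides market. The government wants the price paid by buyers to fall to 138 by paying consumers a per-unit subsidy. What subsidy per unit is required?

At a buyer price of 138, quantity demanded is 362 − 2·138 = 86.
Sellers supply 86 only when they receive ps with -154.8 + 1.4·ps = 86, i.e. ps = 172.
s = ps − pb = 172 − 138 = 34.

Required subsidy s = 34 per unit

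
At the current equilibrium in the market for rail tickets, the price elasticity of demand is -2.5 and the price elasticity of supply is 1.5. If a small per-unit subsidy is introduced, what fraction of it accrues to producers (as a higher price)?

Producer share = 0.625

For a small subsidy around the equilibrium, the benefit split depends on the relative slopes, which at a point are proportional to the elasticities.
Buyer share = εs/(εs + |εd|) = 1.5/(1.5 + 2.5) = 0.375; seller share = |εd|/(εs + |εd|) = 0.625.
So producers capture 0.625 of the subsidy.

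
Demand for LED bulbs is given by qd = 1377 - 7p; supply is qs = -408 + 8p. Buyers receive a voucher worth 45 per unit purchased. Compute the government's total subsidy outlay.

Pre-subsidy: 1377 - 7p = -408 + 8p gives p* = 119, q* = 544.
With the rebate, buyers effectively pay pb = ps − 45, where ps is the price sellers receive.
Demand in terms of ps becomes qd = 1377 − 7(ps − 45) = 1692 - 7ps. Setting this equal to supply: 1692 - 7ps = -408 + 8ps, so ps = 140.
Buyers pay pb = 140 − 45 = 95; q' = -408 + 8·140 = 712.
Government outlay = subsidy × quantity = 45 × 712 = 32040.

Government cost = 32040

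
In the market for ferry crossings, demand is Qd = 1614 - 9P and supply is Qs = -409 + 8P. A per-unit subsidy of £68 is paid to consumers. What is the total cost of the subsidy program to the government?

Government cost = £56508

Pre-subsidy: 1614 - 9P = -409 + 8P gives P* = 119, Q* = 543.
With the rebate, buyers effectively pay Pb = Ps − 68, where Ps is the price sellers receive.
Demand in terms of Ps becomes Qd = 1614 − 9(Ps − 68) = 2226 - 9Ps. Setting this equal to supply: 2226 - 9Ps = -409 + 8Ps, so Ps = 155.
Buyers pay Pb = 155 − 68 = 87; Q' = -409 + 8·155 = 831.
Government outlay = subsidy × quantity = 68 × 831 = 56508.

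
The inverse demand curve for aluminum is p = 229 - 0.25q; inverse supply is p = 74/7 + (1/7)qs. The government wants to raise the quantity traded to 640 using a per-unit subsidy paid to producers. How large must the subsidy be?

Required subsidy s = 33 per unit

At q = 640, from the demand curve buyers pay pb = 229 − 0.25·640 = 69; from the supply curve sellers need ps = 74/7 + (1/7)·640 = 102.
The subsidy must fill the gap: s = ps − pb = 102 − 69 = 33.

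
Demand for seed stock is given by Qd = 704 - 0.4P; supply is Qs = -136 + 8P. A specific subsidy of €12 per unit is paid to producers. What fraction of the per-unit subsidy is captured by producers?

Producer share = 1/21

Pre-subsidy: 704 - 0.4P = -136 + 8P gives P* = 100, Q* = 664.
With the subsidy, sellers receive Ps = Pb + 12 for each unit, where Pb is the price buyers pay.
Supply in terms of Pb becomes Qs = -136 + 8(Pb + 12) = -40 + 8Pb. Setting this equal to demand: 704 - 0.4Pb = -40 + 8Pb, so Pb = 620/7.
Sellers receive Ps = 620/7 + 12 = 704/7; Q' = 704 − 0.4·(620/7) = 4680/7.
Buyers' price falls by P* − Pb = 100 − 620/7 = 80/7; sellers' price rises by Ps − P* = 704/7 − 100 = 4/7.
So producers capture (4/7)/12 = 1/21 of each unit of subsidy.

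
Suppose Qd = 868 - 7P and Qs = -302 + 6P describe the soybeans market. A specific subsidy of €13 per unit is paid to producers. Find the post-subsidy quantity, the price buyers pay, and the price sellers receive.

Pre-subsidy: 868 - 7P = -302 + 6P gives P* = 90, Q* = 238.
With the subsidy, sellers receive Ps = Pb + 13 for each unit, where Pb is the price buyers pay.
Supply in terms of Pb becomes Qs = -302 + 6(Pb + 13) = -224 + 6Pb. Setting this equal to demand: 868 - 7Pb = -224 + 6Pb, so Pb = 84.
Sellers receive Ps = 84 + 13 = 97; Q' = 868 − 7·84 = 280.

Q' = 280; buyers pay €84; sellers receive €97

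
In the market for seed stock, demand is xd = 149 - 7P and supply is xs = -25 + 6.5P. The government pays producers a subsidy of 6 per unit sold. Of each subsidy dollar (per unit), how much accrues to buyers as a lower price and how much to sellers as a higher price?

Pre-subsidy: 149 - 7P = -25 + 6.5P gives P* = 116/9, x* = 529/9.
With the subsidy, sellers receive Ps = Pb + 6 for each unit, where Pb is the price buyers pay.
Supply in terms of Pb becomes xs = -25 + 6.5(Pb + 6) = 14 + 6.5Pb. Setting this equal to demand: 149 - 7Pb = 14 + 6.5Pb, so Pb = 10.
Sellers receive Ps = 10 + 6 = 16; x' = 149 − 7·10 = 79.
Buyers' price falls by P* − Pb = 116/9 − 10 = 26/9; sellers' price rises by Ps − P* = 16 − 116/9 = 28/9.

Buyers gain 26/9 per unit; sellers gain 28/9 per unit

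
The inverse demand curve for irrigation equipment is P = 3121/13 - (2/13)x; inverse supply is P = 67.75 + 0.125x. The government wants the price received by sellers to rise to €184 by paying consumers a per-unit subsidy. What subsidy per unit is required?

At a seller price of 184, quantity supplied is -542 + 8·184 = 930.
Buyers absorb 930 only when they pay Pb = 3121/13 − (2/13)·930 = 97.
s = Ps − Pb = 184 − 97 = 87.

Required subsidy s = €87 per unit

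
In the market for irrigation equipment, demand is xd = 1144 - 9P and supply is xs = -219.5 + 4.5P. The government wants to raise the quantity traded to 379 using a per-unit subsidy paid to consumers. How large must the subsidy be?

Required subsidy s = 48 per unit

At x = 379, invert demand for the buyer price: Pb = (1144 − 379)/9 = 85; invert supply for the seller price: Ps = (379 − (-219.5))/4.5 = 133.
The subsidy must fill the gap: s = Ps − Pb = 133 − 85 = 48.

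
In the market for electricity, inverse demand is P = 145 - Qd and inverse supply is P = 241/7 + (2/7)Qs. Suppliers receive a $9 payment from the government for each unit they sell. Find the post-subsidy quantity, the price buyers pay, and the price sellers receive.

Pre-subsidy: 145 - Q = 241/7 + (2/7)Q gives Q* = 86 and P* = 59.
With the subsidy, sellers receive Ps = Pb + 9 for each unit, where Pb is the price buyers pay.
On the curves, Pb = 145 - Q and Ps = 241/7 + (2/7)Q; the wedge Ps − Pb = 9 gives 241/7 + (2/7)Q − (145 - Q) = 9, so Q' = 93.
Then Pb = 145 − 1·93 = 52 and Ps = 241/7 + (2/7)·93 = 61.

Q' = 93; buyers pay $52; sellers receive $61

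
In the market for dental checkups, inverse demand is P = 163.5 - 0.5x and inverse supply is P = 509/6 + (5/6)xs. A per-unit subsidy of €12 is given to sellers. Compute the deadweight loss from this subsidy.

Pre-subsidy: 163.5 - 0.5x = 509/6 + (5/6)x gives x* = 59 and P* = 134.
With the subsidy, sellers receive Ps = Pb + 12 for each unit, where Pb is the price buyers pay.
On the curves, Pb = 163.5 - 0.5x and Ps = 509/6 + (5/6)x; the wedge Ps − Pb = 12 gives 509/6 + (5/6)x − (163.5 - 0.5x) = 12, so x' = 68.
Then Pb = 163.5 − 0.5·68 = 129.5 and Ps = 509/6 + (5/6)·68 = 141.5.
The subsidy expands output by 68 − 59 = 9 past the efficient level; on those units the gap between marginal cost and willingness to pay runs from 0 up to 12.
DWL = ½ × 12 × 9 = 54.

Deadweight loss = €54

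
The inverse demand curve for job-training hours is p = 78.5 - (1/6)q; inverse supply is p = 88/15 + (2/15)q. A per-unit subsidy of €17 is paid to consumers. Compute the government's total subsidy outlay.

Government cost = 45713/9

Pre-subsidy: 78.5 - (1/6)q = 88/15 + (2/15)q gives q* = 2179/9 and p* = 1030/27.
With the rebate, buyers effectively pay pb = ps − 17, where ps is the price sellers receive.
On the curves, pb = 78.5 - (1/6)q and ps = 88/15 + (2/15)q; the wedge ps − pb = 17 gives 88/15 + (2/15)q − (78.5 - (1/6)q) = 17, so q' = 2689/9.
Then pb = 78.5 − (1/6)·(2689/9) = 775/27 and ps = 88/15 + (2/15)·(2689/9) = 1234/27.
Government outlay = subsidy × quantity = 17 × 2689/9 = 45713/9.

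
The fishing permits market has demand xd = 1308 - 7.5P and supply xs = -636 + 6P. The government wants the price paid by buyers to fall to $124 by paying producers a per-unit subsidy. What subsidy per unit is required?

At a buyer price of 124, quantity demanded is 1308 − 7.5·124 = 378.
Sellers supply 378 only when they receive Ps with -636 + 6·Ps = 378, i.e. Ps = 169.
s = Ps − Pb = 169 − 124 = 45.

Required subsidy s = $45 per unit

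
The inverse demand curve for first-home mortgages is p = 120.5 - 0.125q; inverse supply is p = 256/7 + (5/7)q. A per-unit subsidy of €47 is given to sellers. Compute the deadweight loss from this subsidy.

Pre-subsidy: 120.5 - 0.125q = 256/7 + (5/7)q gives q* = 100 and p* = 108.
With the subsidy, sellers receive ps = pb + 47 for each unit, where pb is the price buyers pay.
On the curves, pb = 120.5 - 0.125q and ps = 256/7 + (5/7)q; the wedge ps − pb = 47 gives 256/7 + (5/7)q − (120.5 - 0.125q) = 47, so q' = 156.
Then pb = 120.5 − 0.125·156 = 101 and ps = 256/7 + (5/7)·156 = 148.
The subsidy expands output by 156 − 100 = 56 past the efficient level; on those units the gap between marginal cost and willingness to pay runs from 0 up to 47.
DWL = ½ × 47 × 56 = 1316.

Deadweight loss = €1316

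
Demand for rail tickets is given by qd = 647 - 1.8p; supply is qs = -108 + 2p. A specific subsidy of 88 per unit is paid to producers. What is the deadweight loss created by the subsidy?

Deadweight loss = 69696/19

Pre-subsidy: 647 - 1.8p = -108 + 2p gives p* = 3775/19, q* = 5498/19.
With the subsidy, sellers receive ps = pb + 88 for each unit, where pb is the price buyers pay.
Supply in terms of pb becomes qs = -108 + 2(pb + 88) = 68 + 2pb. Setting this equal to demand: 647 - 1.8pb = 68 + 2pb, so pb = 2895/19.
Sellers receive ps = 2895/19 + 88 = 4567/19; q' = 647 − 1.8·(2895/19) = 7082/19.
The subsidy expands output by 7082/19 − 5498/19 = 1584/19 past the efficient level; on those units the gap between marginal cost and willingness to pay runs from 0 up to 88.
DWL = ½ × 88 × 1584/19 = 69696/19.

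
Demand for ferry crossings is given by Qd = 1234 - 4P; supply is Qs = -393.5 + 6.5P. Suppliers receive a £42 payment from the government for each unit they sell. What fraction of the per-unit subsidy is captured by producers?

Producer share = 8/21

Pre-subsidy: 1234 - 4P = -393.5 + 6.5P gives P* = 155, Q* = 614.
With the subsidy, sellers receive Ps = Pb + 42 for each unit, where Pb is the price buyers pay.
Supply in terms of Pb becomes Qs = -393.5 + 6.5(Pb + 42) = -120.5 + 6.5Pb. Setting this equal to demand: 1234 - 4Pb = -120.5 + 6.5Pb, so Pb = 129.
Sellers receive Ps = 129 + 42 = 171; Q' = 1234 − 4·129 = 718.
Buyers' price falls by P* − Pb = 155 − 129 = 26; sellers' price rises by Ps − P* = 171 − 155 = 16.
So producers capture 16/42 = 8/21 of each unit of subsidy.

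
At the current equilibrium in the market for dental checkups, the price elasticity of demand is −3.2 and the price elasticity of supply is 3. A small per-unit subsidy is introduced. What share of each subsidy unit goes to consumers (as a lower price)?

For a small subsidy around the equilibrium, the benefit split depends on the relative slopes, which at a point are proportional to the elasticities.
Buyer share = εs/(εs + |εd|) = 3/(3 + 3.2) = 15/31; seller share = |εd|/(εs + |εd|) = 16/31.

Consumer share = 15/31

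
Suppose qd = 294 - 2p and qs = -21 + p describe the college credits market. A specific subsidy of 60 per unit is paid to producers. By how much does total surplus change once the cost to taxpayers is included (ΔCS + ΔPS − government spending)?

Pre-subsidy: 294 - 2p = -21 + p gives p* = 105, q* = 84.
With the subsidy, sellers receive ps = pb + 60 for each unit, where pb is the price buyers pay.
Supply in terms of pb becomes qs = -21 + 1(pb + 60) = 39 + pb. Setting this equal to demand: 294 - 2pb = 39 + pb, so pb = 85.
Sellers receive ps = 85 + 60 = 145; q' = 294 − 2·85 = 124.
ΔCS = ½(84 + 124)(105 − 85) = 2080; ΔPS = ½(84 + 124)(145 − 105) = 4160.
Government spending = 60 × 124 = 7440.
Net change = 2080 + 4160 − 7440 = -1200. The loss equals the DWL triangle ½·60·40.

Net change in total surplus = -1200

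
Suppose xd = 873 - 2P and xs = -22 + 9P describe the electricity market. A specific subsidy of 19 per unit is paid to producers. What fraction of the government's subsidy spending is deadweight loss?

DWL / government spending = 171/8155

Pre-subsidy: 873 - 2P = -22 + 9P gives P* = 895/11, x* = 7813/11.
With the subsidy, sellers receive Ps = Pb + 19 for each unit, where Pb is the price buyers pay.
Supply in terms of Pb becomes xs = -22 + 9(Pb + 19) = 149 + 9Pb. Setting this equal to demand: 873 - 2Pb = 149 + 9Pb, so Pb = 724/11.
Sellers receive Ps = 724/11 + 19 = 933/11; x' = 873 − 2·(724/11) = 8155/11.
ΔCS = ½(7813/11 + 8155/11)(895/11 − 724/11) = 1365264/121; ΔPS = ½(7813/11 + 8155/11)(933/11 − 895/11) = 303392/121.
Government spending = 19 × 8155/11 = 154945/11.
DWL = ½ × 19 × (8155/11 − 7813/11) = 3249/11; fraction = (3249/11) / (154945/11) = 171/8155.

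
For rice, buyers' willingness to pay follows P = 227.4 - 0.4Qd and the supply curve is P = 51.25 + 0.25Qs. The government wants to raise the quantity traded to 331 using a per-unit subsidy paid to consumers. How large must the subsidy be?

Required subsidy s = 39 per unit

At Q = 331, from the demand curve buyers pay Pb = 227.4 − 0.4·331 = 95; from the supply curve sellers need Ps = 51.25 + 0.25·331 = 134.
The subsidy must fill the gap: s = Ps − Pb = 134 − 95 = 39.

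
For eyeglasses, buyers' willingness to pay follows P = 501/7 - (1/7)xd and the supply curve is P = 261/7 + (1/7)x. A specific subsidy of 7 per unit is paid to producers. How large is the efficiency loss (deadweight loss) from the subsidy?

Pre-subsidy: 501/7 - (1/7)x = 261/7 + (1/7)x gives x* = 120 and P* = 381/7.
With the subsidy, sellers receive Ps = Pb + 7 for each unit, where Pb is the price buyers pay.
On the curves, Pb = 501/7 - (1/7)x and Ps = 261/7 + (1/7)x; the wedge Ps − Pb = 7 gives 261/7 + (1/7)x − (501/7 - (1/7)x) = 7, so x' = 144.5.
Then Pb = 501/7 − (1/7)·144.5 = 713/14 and Ps = 261/7 + (1/7)·144.5 = 811/14.
The subsidy expands output by 144.5 − 120 = 24.5 past the efficient level; on those units the gap between marginal cost and willingness to pay runs from 0 up to 7.
DWL = ½ × 7 × 24.5 = 85.75.

Deadweight loss = 85.75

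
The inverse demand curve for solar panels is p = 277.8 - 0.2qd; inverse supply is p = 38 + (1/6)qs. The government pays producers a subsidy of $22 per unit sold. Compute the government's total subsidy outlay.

Government cost = $15708

Pre-subsidy: 277.8 - 0.2q = 38 + (1/6)q gives q* = 654 and p* = 147.
With the subsidy, sellers receive ps = pb + 22 for each unit, where pb is the price buyers pay.
On the curves, pb = 277.8 - 0.2q and ps = 38 + (1/6)q; the wedge ps − pb = 22 gives 38 + (1/6)q − (277.8 - 0.2q) = 22, so q' = 714.
Then pb = 277.8 − 0.2·714 = 135 and ps = 38 + (1/6)·714 = 157.
Government outlay = subsidy × quantity = 22 × 714 = 15708.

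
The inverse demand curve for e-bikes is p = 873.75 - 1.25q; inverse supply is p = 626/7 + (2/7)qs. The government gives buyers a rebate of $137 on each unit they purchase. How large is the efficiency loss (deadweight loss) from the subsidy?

Deadweight loss = 262766/43

Pre-subsidy: 873.75 - 1.25q = 626/7 + (2/7)q gives q* = 21961/43 and p* = 10120/43.
With the rebate, buyers effectively pay pb = ps − 137, where ps is the price sellers receive.
On the curves, pb = 873.75 - 1.25q and ps = 626/7 + (2/7)q; the wedge ps − pb = 137 gives 626/7 + (2/7)q − (873.75 - 1.25q) = 137, so q' = 25797/43.
Then pb = 873.75 − 1.25·(25797/43) = 5325/43 and ps = 626/7 + (2/7)·(25797/43) = 11216/43.
The subsidy expands output by 25797/43 − 21961/43 = 3836/43 past the efficient level; on those units the gap between marginal cost and willingness to pay runs from 0 up to 137.
DWL = ½ × 137 × 3836/43 = 262766/43.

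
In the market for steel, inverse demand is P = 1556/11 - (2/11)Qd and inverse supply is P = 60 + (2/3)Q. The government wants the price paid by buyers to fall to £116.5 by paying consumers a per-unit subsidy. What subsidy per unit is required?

At a buyer price of 116.5, quantity demanded is 778 − 5.5·116.5 = 137.25.
Sellers supply 137.25 only when they receive Ps = 60 + (2/3)·137.25 = 151.5.
s = Ps − Pb = 151.5 − 116.5 = 35.

Required subsidy s = £35 per unit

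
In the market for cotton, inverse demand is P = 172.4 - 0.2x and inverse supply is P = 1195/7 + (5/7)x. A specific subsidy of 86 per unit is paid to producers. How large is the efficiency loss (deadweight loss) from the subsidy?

Pre-subsidy: 172.4 - 0.2x = 1195/7 + (5/7)x gives x* = 1.84375 and P* = 172.03125.
With the subsidy, sellers receive Ps = Pb + 86 for each unit, where Pb is the price buyers pay.
On the curves, Pb = 172.4 - 0.2x and Ps = 1195/7 + (5/7)x; the wedge Ps − Pb = 86 gives 1195/7 + (5/7)x − (172.4 - 0.2x) = 86, so x' = 95.90625.
Then Pb = 172.4 − 0.2·95.90625 = 153.21875 and Ps = 1195/7 + (5/7)·95.90625 = 239.21875.
The subsidy expands output by 95.90625 − 1.84375 = 94.0625 past the efficient level; on those units the gap between marginal cost and willingness to pay runs from 0 up to 86.
DWL = ½ × 86 × 94.0625 = 4044.6875.

Deadweight loss = 4044.6875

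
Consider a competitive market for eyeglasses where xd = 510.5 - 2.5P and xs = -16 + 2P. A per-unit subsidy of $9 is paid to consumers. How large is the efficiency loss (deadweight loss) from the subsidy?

Deadweight loss = $45

Pre-subsidy: 510.5 - 2.5P = -16 + 2P gives P* = 117, x* = 218.
With the rebate, buyers effectively pay Pb = Ps − 9, where Ps is the price sellers receive.
Demand in terms of Ps becomes xd = 510.5 − 2.5(Ps − 9) = 533 - 2.5Ps. Setting this equal to supply: 533 - 2.5Ps = -16 + 2Ps, so Ps = 122.
Buyers pay Pb = 122 − 9 = 113; x' = -16 + 2·122 = 228.
The subsidy expands output by 228 − 218 = 10 past the efficient level; on those units the gap between marginal cost and willingness to pay runs from 0 up to 9.
DWL = ½ × 9 × 10 = 45.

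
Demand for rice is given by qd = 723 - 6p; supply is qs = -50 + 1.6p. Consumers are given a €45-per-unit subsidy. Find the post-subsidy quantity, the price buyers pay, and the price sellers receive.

Pre-subsidy: 723 - 6p = -50 + 1.6p gives p* = 3865/38, q* = 2142/19.
With the rebate, buyers effectively pay pb = ps − 45, where ps is the price sellers receive.
Demand in terms of ps becomes qd = 723 − 6(ps − 45) = 993 - 6ps. Setting this equal to supply: 993 - 6ps = -50 + 1.6ps, so ps = 5215/38.
Buyers pay pb = 5215/38 − 45 = 3505/38; q' = -50 + 1.6·(5215/38) = 3222/19.

q' = 3222/19; buyers pay 3505/38; sellers receive 5215/38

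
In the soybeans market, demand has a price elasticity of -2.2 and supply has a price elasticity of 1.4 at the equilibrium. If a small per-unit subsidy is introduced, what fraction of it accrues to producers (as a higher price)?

For a small subsidy around the equilibrium, the benefit split depends on the relative slopes, which at a point are proportional to the elasticities.
Buyer share = εs/(εs + |εd|) = 1.4/(1.4 + 2.2) = 7/18; seller share = |εd|/(εs + |εd|) = 11/18.
So producers capture 11/18 of the subsidy.

Producer share = 11/18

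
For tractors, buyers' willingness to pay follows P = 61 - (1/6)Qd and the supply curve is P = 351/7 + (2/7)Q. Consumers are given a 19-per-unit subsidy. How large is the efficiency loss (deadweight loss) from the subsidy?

Pre-subsidy: 61 - (1/6)Q = 351/7 + (2/7)Q gives Q* = 24 and P* = 57.
With the rebate, buyers effectively pay Pb = Ps − 19, where Ps is the price sellers receive.
On the curves, Pb = 61 - (1/6)Q and Ps = 351/7 + (2/7)Q; the wedge Ps − Pb = 19 gives 351/7 + (2/7)Q − (61 - (1/6)Q) = 19, so Q' = 66.
Then Pb = 61 − (1/6)·66 = 50 and Ps = 351/7 + (2/7)·66 = 69.
The subsidy expands output by 66 − 24 = 42 past the efficient level; on those units the gap between marginal cost and willingness to pay runs from 0 up to 19.
DWL = ½ × 19 × 42 = 399.

Deadweight loss = 399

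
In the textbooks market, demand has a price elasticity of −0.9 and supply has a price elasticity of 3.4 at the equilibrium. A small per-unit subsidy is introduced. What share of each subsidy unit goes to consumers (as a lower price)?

Consumer share = 34/43

For a small subsidy around the equilibrium, the benefit split depends on the relative slopes, which at a point are proportional to the elasticities.
Buyer share = εs/(εs + |εd|) = 3.4/(3.4 + 0.9) = 34/43; seller share = |εd|/(εs + |εd|) = 9/43.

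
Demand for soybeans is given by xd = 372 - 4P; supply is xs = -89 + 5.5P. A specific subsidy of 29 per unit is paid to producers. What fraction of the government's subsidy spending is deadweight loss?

Pre-subsidy: 372 - 4P = -89 + 5.5P gives P* = 922/19, x* = 3380/19.
With the subsidy, sellers receive Ps = Pb + 29 for each unit, where Pb is the price buyers pay.
Supply in terms of Pb becomes xs = -89 + 5.5(Pb + 29) = 70.5 + 5.5Pb. Setting this equal to demand: 372 - 4Pb = 70.5 + 5.5Pb, so Pb = 603/19.
Sellers receive Ps = 603/19 + 29 = 1154/19; x' = 372 − 4·(603/19) = 4656/19.
ΔCS = ½(3380/19 + 4656/19)(922/19 − 603/19) = 1281742/361; ΔPS = ½(3380/19 + 4656/19)(1154/19 − 922/19) = 932176/361.
Government spending = 29 × 4656/19 = 135024/19.
DWL = ½ × 29 × (4656/19 − 3380/19) = 18502/19; fraction = (18502/19) / (135024/19) = 319/2328.

DWL / government spending = 319/2328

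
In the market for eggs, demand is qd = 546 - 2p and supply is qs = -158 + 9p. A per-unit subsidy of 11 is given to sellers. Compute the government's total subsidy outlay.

Government cost = 4796

Pre-subsidy: 546 - 2p = -158 + 9p gives p* = 64, q* = 418.
With the subsidy, sellers receive ps = pb + 11 for each unit, where pb is the price buyers pay.
Supply in terms of pb becomes qs = -158 + 9(pb + 11) = -59 + 9pb. Setting this equal to demand: 546 - 2pb = -59 + 9pb, so pb = 55.
Sellers receive ps = 55 + 11 = 66; q' = 546 − 2·55 = 436.
Government outlay = subsidy × quantity = 11 × 436 = 4796.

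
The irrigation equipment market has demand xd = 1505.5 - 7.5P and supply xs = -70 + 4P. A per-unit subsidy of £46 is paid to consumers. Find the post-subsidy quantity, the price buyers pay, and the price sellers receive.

Pre-subsidy: 1505.5 - 7.5P = -70 + 4P gives P* = 137, x* = 478.
With the rebate, buyers effectively pay Pb = Ps − 46, where Ps is the price sellers receive.
Demand in terms of Ps becomes xd = 1505.5 − 7.5(Ps − 46) = 1850.5 - 7.5Ps. Setting this equal to supply: 1850.5 - 7.5Ps = -70 + 4Ps, so Ps = 167.
Buyers pay Pb = 167 − 46 = 121; x' = -70 + 4·167 = 598.

x' = 598; buyers pay £121; sellers receive £167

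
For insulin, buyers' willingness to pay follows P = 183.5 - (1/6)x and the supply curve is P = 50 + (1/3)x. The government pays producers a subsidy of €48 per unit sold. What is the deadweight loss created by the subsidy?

Pre-subsidy: 183.5 - (1/6)x = 50 + (1/3)x gives x* = 267 and P* = 139.
With the subsidy, sellers receive Ps = Pb + 48 for each unit, where Pb is the price buyers pay.
On the curves, Pb = 183.5 - (1/6)x and Ps = 50 + (1/3)x; the wedge Ps − Pb = 48 gives 50 + (1/3)x − (183.5 - (1/6)x) = 48, so x' = 363.
Then Pb = 183.5 − (1/6)·363 = 123 and Ps = 50 + (1/3)·363 = 171.
The subsidy expands output by 363 − 267 = 96 past the efficient level; on those units the gap between marginal cost and willingness to pay runs from 0 up to 48.
DWL = ½ × 48 × 96 = 2304.

Deadweight loss = €2304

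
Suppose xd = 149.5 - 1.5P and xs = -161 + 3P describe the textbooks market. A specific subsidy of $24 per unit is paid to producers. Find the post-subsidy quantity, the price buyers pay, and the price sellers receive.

x' = 70; buyers pay $53; sellers receive $77

Pre-subsidy: 149.5 - 1.5P = -161 + 3P gives P* = 69, x* = 46.
With the subsidy, sellers receive Ps = Pb + 24 for each unit, where Pb is the price buyers pay.
Supply in terms of Pb becomes xs = -161 + 3(Pb + 24) = -89 + 3Pb. Setting this equal to demand: 149.5 - 1.5Pb = -89 + 3Pb, so Pb = 53.
Sellers receive Ps = 53 + 24 = 77; x' = 149.5 − 1.5·53 = 70.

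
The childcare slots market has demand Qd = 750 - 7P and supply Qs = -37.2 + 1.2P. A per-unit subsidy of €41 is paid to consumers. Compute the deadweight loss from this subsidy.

Deadweight loss = €861

Pre-subsidy: 750 - 7P = -37.2 + 1.2P gives P* = 96, Q* = 78.
With the rebate, buyers effectively pay Pb = Ps − 41, where Ps is the price sellers receive.
Demand in terms of Ps becomes Qd = 750 − 7(Ps − 41) = 1037 - 7Ps. Setting this equal to supply: 1037 - 7Ps = -37.2 + 1.2Ps, so Ps = 131.
Buyers pay Pb = 131 − 41 = 90; Q' = -37.2 + 1.2·131 = 120.
The subsidy expands output by 120 − 78 = 42 past the efficient level; on those units the gap between marginal cost and willingness to pay runs from 0 up to 41.
DWL = ½ × 41 × 42 = 861.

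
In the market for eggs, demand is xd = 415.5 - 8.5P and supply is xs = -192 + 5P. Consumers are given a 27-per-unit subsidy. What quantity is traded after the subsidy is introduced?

x' = 118

Pre-subsidy: 415.5 - 8.5P = -192 + 5P gives P* = 45, x* = 33.
With the rebate, buyers effectively pay Pb = Ps − 27, where Ps is the price sellers receive.
Demand in terms of Ps becomes xd = 415.5 − 8.5(Ps − 27) = 645 - 8.5Ps. Setting this equal to supply: 645 - 8.5Ps = -192 + 5Ps, so Ps = 62.
Buyers pay Pb = 62 − 27 = 35; x' = -192 + 5·62 = 118.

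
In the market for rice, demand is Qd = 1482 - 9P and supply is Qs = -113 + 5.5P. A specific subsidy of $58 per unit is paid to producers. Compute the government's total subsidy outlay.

Pre-subsidy: 1482 - 9P = -113 + 5.5P gives P* = 110, Q* = 492.
With the subsidy, sellers receive Ps = Pb + 58 for each unit, where Pb is the price buyers pay.
Supply in terms of Pb becomes Qs = -113 + 5.5(Pb + 58) = 206 + 5.5Pb. Setting this equal to demand: 1482 - 9Pb = 206 + 5.5Pb, so Pb = 88.
Sellers receive Ps = 88 + 58 = 146; Q' = 1482 − 9·88 = 690.
Government outlay = subsidy × quantity = 58 × 690 = 40020.

Government cost = $40020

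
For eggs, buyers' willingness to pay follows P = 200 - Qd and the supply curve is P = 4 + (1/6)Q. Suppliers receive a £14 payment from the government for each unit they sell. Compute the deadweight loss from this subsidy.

Deadweight loss = £84

Pre-subsidy: 200 - Q = 4 + (1/6)Q gives Q* = 168 and P* = 32.
With the subsidy, sellers receive Ps = Pb + 14 for each unit, where Pb is the price buyers pay.
On the curves, Pb = 200 - Q and Ps = 4 + (1/6)Q; the wedge Ps − Pb = 14 gives 4 + (1/6)Q − (200 - Q) = 14, so Q' = 180.
Then Pb = 200 − 1·180 = 20 and Ps = 4 + (1/6)·180 = 34.
The subsidy expands output by 180 − 168 = 12 past the efficient level; on those units the gap between marginal cost and willingness to pay runs from 0 up to 14.
DWL = ½ × 14 × 12 = 84.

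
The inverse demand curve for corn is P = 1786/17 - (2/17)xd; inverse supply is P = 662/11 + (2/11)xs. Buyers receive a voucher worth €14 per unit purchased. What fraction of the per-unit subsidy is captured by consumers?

Consumer share = 11/28

Pre-subsidy: 1786/17 - (2/17)x = 662/11 + (2/11)x gives x* = 1049/7 and P* = 612/7.
With the rebate, buyers effectively pay Pb = Ps − 14, where Ps is the price sellers receive.
On the curves, Pb = 1786/17 - (2/17)x and Ps = 662/11 + (2/11)x; the wedge Ps − Pb = 14 gives 662/11 + (2/11)x − (1786/17 - (2/17)x) = 14, so x' = 5505/28.
Then Pb = 1786/17 − (2/17)·(5505/28) = 1147/14 and Ps = 662/11 + (2/11)·(5505/28) = 1343/14.
Buyers' price falls by P* − Pb = 612/7 − 1147/14 = 5.5; sellers' price rises by Ps − P* = 1343/14 − 612/7 = 8.5.
So consumers capture 5.5/14 = 11/28 of each unit of subsidy.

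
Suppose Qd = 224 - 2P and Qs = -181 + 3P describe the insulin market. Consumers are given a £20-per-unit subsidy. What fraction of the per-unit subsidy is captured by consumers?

Pre-subsidy: 224 - 2P = -181 + 3P gives P* = 81, Q* = 62.
With the rebate, buyers effectively pay Pb = Ps − 20, where Ps is the price sellers receive.
Demand in terms of Ps becomes Qd = 224 − 2(Ps − 20) = 264 - 2Ps. Setting this equal to supply: 264 - 2Ps = -181 + 3Ps, so Ps = 89.
Buyers pay Pb = 89 − 20 = 69; Q' = -181 + 3·89 = 86.
Buyers' price falls by P* − Pb = 81 − 69 = 12; sellers' price rises by Ps − P* = 89 − 81 = 8.
So consumers capture 12/20 = 0.6 of each unit of subsidy.

Consumer share = 0.6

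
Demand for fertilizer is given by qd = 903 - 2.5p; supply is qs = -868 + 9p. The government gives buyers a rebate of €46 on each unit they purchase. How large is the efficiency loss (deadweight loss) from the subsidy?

Deadweight loss = €2070

Pre-subsidy: 903 - 2.5p = -868 + 9p gives p* = 154, q* = 518.
With the rebate, buyers effectively pay pb = ps − 46, where ps is the price sellers receive.
Demand in terms of ps becomes qd = 903 − 2.5(ps − 46) = 1018 - 2.5ps. Setting this equal to supply: 1018 - 2.5ps = -868 + 9ps, so ps = 164.
Buyers pay pb = 164 − 46 = 118; q' = -868 + 9·164 = 608.
The subsidy expands output by 608 − 518 = 90 past the efficient level; on those units the gap between marginal cost and willingness to pay runs from 0 up to 46.
DWL = ½ × 46 × 90 = 2070.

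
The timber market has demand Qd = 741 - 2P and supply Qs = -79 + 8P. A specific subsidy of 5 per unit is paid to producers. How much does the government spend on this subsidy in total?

Pre-subsidy: 741 - 2P = -79 + 8P gives P* = 82, Q* = 577.
With the subsidy, sellers receive Ps = Pb + 5 for each unit, where Pb is the price buyers pay.
Supply in terms of Pb becomes Qs = -79 + 8(Pb + 5) = -39 + 8Pb. Setting this equal to demand: 741 - 2Pb = -39 + 8Pb, so Pb = 78.
Sellers receive Ps = 78 + 5 = 83; Q' = 741 − 2·78 = 585.
Government outlay = subsidy × quantity = 5 × 585 = 2925.

Government cost = 2925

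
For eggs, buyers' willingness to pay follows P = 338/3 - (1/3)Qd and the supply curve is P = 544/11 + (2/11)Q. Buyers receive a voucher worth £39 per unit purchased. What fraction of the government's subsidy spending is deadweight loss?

Pre-subsidy: 338/3 - (1/3)Q = 544/11 + (2/11)Q gives Q* = 2086/17 and P* = 1220/17.
With the rebate, buyers effectively pay Pb = Ps − 39, where Ps is the price sellers receive.
On the curves, Pb = 338/3 - (1/3)Q and Ps = 544/11 + (2/11)Q; the wedge Ps − Pb = 39 gives 544/11 + (2/11)Q − (338/3 - (1/3)Q) = 39, so Q' = 3373/17.
Then Pb = 338/3 − (1/3)·(3373/17) = 791/17 and Ps = 544/11 + (2/11)·(3373/17) = 1454/17.
ΔCS = ½(2086/17 + 3373/17)(1220/17 − 791/17) = 2341911/578; ΔPS = ½(2086/17 + 3373/17)(1454/17 − 1220/17) = 638703/289.
Government spending = 39 × 3373/17 = 131547/17.
DWL = ½ × 39 × (3373/17 − 2086/17) = 50193/34; fraction = (50193/34) / (131547/17) = 1287/6746.

DWL / government spending = 1287/6746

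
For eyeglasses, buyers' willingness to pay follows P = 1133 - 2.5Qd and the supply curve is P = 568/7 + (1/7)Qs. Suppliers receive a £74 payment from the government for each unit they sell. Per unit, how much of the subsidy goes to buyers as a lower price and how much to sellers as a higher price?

Pre-subsidy: 1133 - 2.5Q = 568/7 + (1/7)Q gives Q* = 398 and P* = 138.
With the subsidy, sellers receive Ps = Pb + 74 for each unit, where Pb is the price buyers pay.
On the curves, Pb = 1133 - 2.5Q and Ps = 568/7 + (1/7)Q; the wedge Ps − Pb = 74 gives 568/7 + (1/7)Q − (1133 - 2.5Q) = 74, so Q' = 426.
Then Pb = 1133 − 2.5·426 = 68 and Ps = 568/7 + (1/7)·426 = 142.
Buyers' price falls by P* − Pb = 138 − 68 = 70; sellers' price rises by Ps − P* = 142 − 138 = 4.

Buyers gain £70 per unit; sellers gain £4 per unit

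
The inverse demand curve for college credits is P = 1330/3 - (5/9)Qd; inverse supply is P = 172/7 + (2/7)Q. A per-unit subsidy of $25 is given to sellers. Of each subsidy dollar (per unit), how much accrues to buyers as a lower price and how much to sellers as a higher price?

Buyers gain 875/53 per unit; sellers gain 450/53 per unit

Pre-subsidy: 1330/3 - (5/9)Q = 172/7 + (2/7)Q gives Q* = 26382/53 and P* = 8840/53.
With the subsidy, sellers receive Ps = Pb + 25 for each unit, where Pb is the price buyers pay.
On the curves, Pb = 1330/3 - (5/9)Q and Ps = 172/7 + (2/7)Q; the wedge Ps − Pb = 25 gives 172/7 + (2/7)Q − (1330/3 - (5/9)Q) = 25, so Q' = 27957/53.
Then Pb = 1330/3 − (5/9)·(27957/53) = 7965/53 and Ps = 172/7 + (2/7)·(27957/53) = 9290/53.
Buyers' price falls by P* − Pb = 8840/53 − 7965/53 = 875/53; sellers' price rises by Ps − P* = 9290/53 − 8840/53 = 450/53.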